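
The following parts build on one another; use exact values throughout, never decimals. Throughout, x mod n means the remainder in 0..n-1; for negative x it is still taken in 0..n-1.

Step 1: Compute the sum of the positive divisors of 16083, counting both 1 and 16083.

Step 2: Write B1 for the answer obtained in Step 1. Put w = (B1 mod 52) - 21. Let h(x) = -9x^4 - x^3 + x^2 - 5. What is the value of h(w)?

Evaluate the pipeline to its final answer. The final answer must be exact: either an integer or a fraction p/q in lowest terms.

Step 1: 16083 = 3^2 * 1787; sigma = (1 + 3 + 9) * (1 + 1787) = 13 * 1788 = 23244; answer 23244
Step 2: B1 = 23244; w = -21; -9*(-21)^4 - 1*(-21)^3 + 1*(-21)^2 - 5 = (-1750329) + (9261) + (441) + (-5) = -1740632; answer -1740632

-1740632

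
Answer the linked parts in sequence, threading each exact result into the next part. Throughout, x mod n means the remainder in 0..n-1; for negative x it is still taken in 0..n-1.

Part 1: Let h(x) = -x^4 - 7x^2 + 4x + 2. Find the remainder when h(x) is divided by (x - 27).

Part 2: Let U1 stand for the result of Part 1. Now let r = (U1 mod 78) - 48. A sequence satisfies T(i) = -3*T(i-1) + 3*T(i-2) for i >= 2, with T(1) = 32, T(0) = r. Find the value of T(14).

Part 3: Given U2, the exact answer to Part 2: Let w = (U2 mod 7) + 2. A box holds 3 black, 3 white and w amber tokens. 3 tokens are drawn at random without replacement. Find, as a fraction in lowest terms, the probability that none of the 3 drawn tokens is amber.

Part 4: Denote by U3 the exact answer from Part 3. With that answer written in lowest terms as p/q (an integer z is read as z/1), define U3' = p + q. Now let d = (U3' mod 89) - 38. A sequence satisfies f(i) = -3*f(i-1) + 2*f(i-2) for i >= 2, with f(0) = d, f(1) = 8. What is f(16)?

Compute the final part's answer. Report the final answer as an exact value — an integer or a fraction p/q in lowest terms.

Part 1: remainder = value at the root: -1*(27)^4 - 7*(27)^2 + 4*(27)^1 + 2 = (-531441) + (-5103) + (108) + (2) = -536434; answer -536434
Part 2: U1 = -536434; r = 2; T(2) = -3*(32) + 3*(2) = -90; iterating: T(2)=-90, T(3)=366, T(4)=-1368, T(5)=5202, T(6)=-19710, T(7)=74736, T(8)=-283338, T(9)=1074222, T(10)=-4072680, T(11)=15440706, T(12)=-58540158, T(13)=221942592, T(14)=-841448250; answer -841448250
Part 3: U2 = -841448250; w = 3; total draws C(9,3) = 84; favorable C(6,3) = 20; P = 5/21; answer 5/21
Part 4: U3 = 5/21; threaded value p + q = 26; d = -12; f(2) = -3*(8) + 2*(-12) = -48; iterating: f(2)=-48, f(3)=160, f(4)=-576, f(5)=2048, f(6)=-7296, f(7)=25984, f(8)=-92544, f(9)=329600, f(10)=-1173888, f(11)=4180864, f(12)=-14890368, f(13)=53032832, f(14)=-188879232, f(15)=672703360, f(16)=-2395868544; answer -2395868544

-2395868544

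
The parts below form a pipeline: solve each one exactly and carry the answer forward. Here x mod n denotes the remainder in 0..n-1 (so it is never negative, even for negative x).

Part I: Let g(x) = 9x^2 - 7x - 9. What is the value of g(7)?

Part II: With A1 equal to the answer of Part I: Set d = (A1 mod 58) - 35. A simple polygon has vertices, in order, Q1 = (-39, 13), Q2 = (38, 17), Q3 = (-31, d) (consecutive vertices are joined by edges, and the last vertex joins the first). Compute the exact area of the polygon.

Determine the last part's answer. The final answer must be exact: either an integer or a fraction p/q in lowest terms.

1033/2

Part I: 9*(7)^2 - 7*(7)^1 - 9 = (441) + (-49) + (-9) = 383; answer 383
Part II: A1 = 383; d = 0; cross terms: (-39*17 - 38*13)=-1157, (38*0 - -31*17)=527, (-31*13 - -39*0)=-403; twice the area = |-1033| = 1033; area = 1033/2; answer 1033/2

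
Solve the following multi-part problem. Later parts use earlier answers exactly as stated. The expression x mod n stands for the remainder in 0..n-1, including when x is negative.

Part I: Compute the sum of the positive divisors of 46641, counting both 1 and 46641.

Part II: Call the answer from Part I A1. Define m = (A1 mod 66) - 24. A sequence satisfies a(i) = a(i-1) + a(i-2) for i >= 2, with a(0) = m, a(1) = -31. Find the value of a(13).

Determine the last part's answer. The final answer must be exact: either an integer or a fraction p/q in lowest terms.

-7511

Part I: 46641 = 3 * 7 * 2221; sigma = (1 + 3) * (1 + 7) * (1 + 2221) = 4 * 8 * 2222 = 71104; answer 71104
Part II: A1 = 71104; m = -2; a(2) = 1*(-31) + 1*(-2) = -33; iterating: a(2)=-33, a(3)=-64, a(4)=-97, a(5)=-161, a(6)=-258, a(7)=-419, a(8)=-677, a(9)=-1096, a(10)=-1773, a(11)=-2869, a(12)=-4642, a(13)=-7511; answer -7511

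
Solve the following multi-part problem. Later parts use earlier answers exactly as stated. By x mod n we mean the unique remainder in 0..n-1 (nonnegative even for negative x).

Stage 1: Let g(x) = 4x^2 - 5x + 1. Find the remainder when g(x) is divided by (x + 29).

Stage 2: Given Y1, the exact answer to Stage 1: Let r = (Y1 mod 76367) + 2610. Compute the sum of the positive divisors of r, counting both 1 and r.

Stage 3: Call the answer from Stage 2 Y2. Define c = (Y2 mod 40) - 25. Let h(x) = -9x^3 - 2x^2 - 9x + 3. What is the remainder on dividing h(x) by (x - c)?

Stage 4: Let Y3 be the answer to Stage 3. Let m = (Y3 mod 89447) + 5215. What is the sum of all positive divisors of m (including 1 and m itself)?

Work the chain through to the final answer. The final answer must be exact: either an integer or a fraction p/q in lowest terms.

9510

Stage 1: remainder = value at the root: 4*(-29)^2 - 5*(-29)^1 + 1 = (3364) + (145) + (1) = 3510; answer 3510
Stage 2: Y1 = 3510; r = 6120; 6120 = 2^3 * 3^2 * 5 * 17; sigma = (1 + 2 + 4 + 8) * (1 + 3 + 9) * (1 + 5) * (1 + 17) = 15 * 13 * 6 * 18 = 21060; answer 21060
Stage 3: Y2 = 21060; c = -5; remainder = value at the root: -9*(-5)^3 - 2*(-5)^2 - 9*(-5)^1 + 3 = (1125) + (-50) + (45) + (3) = 1123; answer 1123
Stage 4: Y3 = 1123; m = 6338; 6338 = 2 * 3169; sigma = (1 + 2) * (1 + 3169) = 3 * 3170 = 9510; answer 9510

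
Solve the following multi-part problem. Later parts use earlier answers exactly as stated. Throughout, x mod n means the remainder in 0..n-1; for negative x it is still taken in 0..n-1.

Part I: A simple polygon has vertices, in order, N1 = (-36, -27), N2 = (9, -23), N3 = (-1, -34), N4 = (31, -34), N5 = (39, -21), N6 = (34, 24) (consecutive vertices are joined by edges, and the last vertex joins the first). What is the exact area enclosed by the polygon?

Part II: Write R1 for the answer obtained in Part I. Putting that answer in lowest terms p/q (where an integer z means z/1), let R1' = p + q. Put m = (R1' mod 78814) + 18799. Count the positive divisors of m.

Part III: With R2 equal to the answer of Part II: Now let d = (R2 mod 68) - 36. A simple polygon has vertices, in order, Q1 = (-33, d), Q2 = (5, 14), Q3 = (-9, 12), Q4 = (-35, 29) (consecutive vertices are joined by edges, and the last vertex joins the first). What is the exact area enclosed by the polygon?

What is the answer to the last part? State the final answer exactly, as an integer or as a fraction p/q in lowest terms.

820

Part I: cross terms: (-36*-23 - 9*-27)=1071, (9*-34 - -1*-23)=-329, (-1*-34 - 31*-34)=1088, (31*-21 - 39*-34)=675, (39*24 - 34*-21)=1650, (34*-27 - -36*24)=-54; twice the area = |4101| = 4101; area = 4101/2; answer 4101/2
Part II: R1 = 4101/2; threaded value p + q = 4103; m = 22902; 22902 = 2 * 3 * 11 * 347; number of divisors = (1+1) * (1+1) * (1+1) * (1+1) = 16; answer 16
Part III: R2 = 16; d = -20; cross terms: (-33*14 - 5*-20)=-362, (5*12 - -9*14)=186, (-9*29 - -35*12)=159, (-35*-20 - -33*29)=1657; twice the area = |1640| = 1640; area = 820; answer 820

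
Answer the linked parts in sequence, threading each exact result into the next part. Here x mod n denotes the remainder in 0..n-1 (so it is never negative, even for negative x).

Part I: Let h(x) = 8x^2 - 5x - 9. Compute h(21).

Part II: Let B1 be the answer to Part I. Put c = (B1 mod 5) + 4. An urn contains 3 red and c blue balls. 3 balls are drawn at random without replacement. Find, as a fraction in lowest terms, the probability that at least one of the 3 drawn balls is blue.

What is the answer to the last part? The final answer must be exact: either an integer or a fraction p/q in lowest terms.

164/165

Part I: 8*(21)^2 - 5*(21)^1 - 9 = (3528) + (-105) + (-9) = 3414; answer 3414
Part II: B1 = 3414; c = 8; total draws C(11,3) = 165; complement C(3,3) = 1; favorable 165 - 1 = 164; P = 164/165; answer 164/165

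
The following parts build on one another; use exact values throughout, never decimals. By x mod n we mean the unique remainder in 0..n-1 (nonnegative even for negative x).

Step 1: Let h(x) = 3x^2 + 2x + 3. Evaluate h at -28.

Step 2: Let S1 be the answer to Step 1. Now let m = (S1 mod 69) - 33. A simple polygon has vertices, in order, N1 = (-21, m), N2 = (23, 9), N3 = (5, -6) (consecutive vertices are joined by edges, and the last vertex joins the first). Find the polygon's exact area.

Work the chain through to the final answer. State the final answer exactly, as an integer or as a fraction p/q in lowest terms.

150

Step 1: 3*(-28)^2 + 2*(-28)^1 + 3 = (2352) + (-56) + (3) = 2299; answer 2299
Step 2: S1 = 2299; m = -11; cross terms: (-21*9 - 23*-11)=64, (23*-6 - 5*9)=-183, (5*-11 - -21*-6)=-181; twice the area = |-300| = 300; area = 150; answer 150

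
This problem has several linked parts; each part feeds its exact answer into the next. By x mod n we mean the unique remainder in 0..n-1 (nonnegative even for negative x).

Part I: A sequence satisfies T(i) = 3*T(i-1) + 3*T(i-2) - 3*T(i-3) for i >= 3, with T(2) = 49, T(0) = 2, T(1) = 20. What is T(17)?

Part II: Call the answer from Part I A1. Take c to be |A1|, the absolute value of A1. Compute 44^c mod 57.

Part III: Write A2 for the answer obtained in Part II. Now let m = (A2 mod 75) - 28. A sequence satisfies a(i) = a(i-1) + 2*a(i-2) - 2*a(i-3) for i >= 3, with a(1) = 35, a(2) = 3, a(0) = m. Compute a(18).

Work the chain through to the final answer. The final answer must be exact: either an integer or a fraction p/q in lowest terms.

Part I: T(3) = 3*(49) + 3*(20) - 3*(2) = 201; iterating: T(3)=201, T(4)=690, T(5)=2526, T(6)=9045, T(7)=32643, T(8)=117486, T(9)=423252, T(10)=1524285, T(11)=5490153, T(12)=19773558, T(13)=71218278, T(14)=256505049, T(15)=923849307, T(16)=3327408234, T(17)=11984257476; answer 11984257476
Part II: A1 = 11984257476; c = 11984257476; squarings mod 57: 44^1=44, 44^2=55, 44^4=4, 44^8=16, 44^16=28, 44^32=43, 44^64=25, 44^128=55, 44^256=4, 44^512=16, 44^1024=28, 44^2048=43, 44^4096=25, 44^8192=55, 44^16384=4, 44^32768=16, 44^65536=28, 44^131072=43, 44^262144=25, 44^524288=55, 44^1048576=4, 44^2097152=16, 44^4194304=28, 44^8388608=43, 44^16777216=25, 44^33554432=55, 44^67108864=4, 44^134217728=16, 44^268435456=28, 44^536870912=43, 44^1073741824=25, 44^2147483648=55, 44^4294967296=4, 44^8589934592=16; 44^11984257476 = 44^4 * 44^64 * 44^128 * 44^256 * 44^16384 * 44^65536 * 44^1048576 * 44^4194304 * 44^33554432 * 44^134217728 * 44^1073741824 * 44^2147483648 * 44^8589934592 = 1 (mod 57); answer 1
Part III: A2 = 1; m = -27; a(3) = 1*(3) + 2*(35) - 2*(-27) = 127; iterating: a(3)=127, a(4)=63, a(5)=311, a(6)=183, a(7)=679, a(8)=423, a(9)=1415, a(10)=903, a(11)=2887, a(12)=1863, a(13)=5831, a(14)=3783, a(15)=11719, a(16)=7623, a(17)=23495, a(18)=15303; answer 15303

15303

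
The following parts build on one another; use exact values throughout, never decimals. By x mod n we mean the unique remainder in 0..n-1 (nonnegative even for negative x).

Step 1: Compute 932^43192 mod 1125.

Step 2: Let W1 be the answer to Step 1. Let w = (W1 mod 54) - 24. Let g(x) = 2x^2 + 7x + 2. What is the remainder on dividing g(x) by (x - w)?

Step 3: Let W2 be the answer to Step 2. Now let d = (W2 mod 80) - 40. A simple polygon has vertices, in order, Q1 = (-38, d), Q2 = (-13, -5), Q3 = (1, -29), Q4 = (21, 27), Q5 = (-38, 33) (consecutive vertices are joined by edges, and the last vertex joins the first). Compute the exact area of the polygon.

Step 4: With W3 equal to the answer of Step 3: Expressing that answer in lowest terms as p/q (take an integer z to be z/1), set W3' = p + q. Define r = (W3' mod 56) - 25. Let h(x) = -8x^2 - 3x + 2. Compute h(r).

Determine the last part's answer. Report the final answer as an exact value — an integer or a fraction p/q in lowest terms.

-369

Step 1: squarings mod 1125: 932^1=932, 932^2=124, 932^4=751, 932^8=376, 932^16=751, 932^32=376, 932^64=751, 932^128=376, 932^256=751, 932^512=376, 932^1024=751, 932^2048=376, 932^4096=751, 932^8192=376, 932^16384=751, 932^32768=376; 932^43192 = 932^8 * 932^16 * 932^32 * 932^128 * 932^2048 * 932^8192 * 932^32768 = 751 (mod 1125); answer 751
Step 2: W1 = 751; w = 25; remainder = value at the root: 2*(25)^2 + 7*(25)^1 + 2 = (1250) + (175) + (2) = 1427; answer 1427
Step 3: W2 = 1427; d = 27; cross terms: (-38*-5 - -13*27)=541, (-13*-29 - 1*-5)=382, (1*27 - 21*-29)=636, (21*33 - -38*27)=1719, (-38*27 - -38*33)=228; twice the area = |3506| = 3506; area = 1753; answer 1753
Step 4: W3 = 1753; threaded value p + q = 1754; r = -7; -8*(-7)^2 - 3*(-7)^1 + 2 = (-392) + (21) + (2) = -369; answer -369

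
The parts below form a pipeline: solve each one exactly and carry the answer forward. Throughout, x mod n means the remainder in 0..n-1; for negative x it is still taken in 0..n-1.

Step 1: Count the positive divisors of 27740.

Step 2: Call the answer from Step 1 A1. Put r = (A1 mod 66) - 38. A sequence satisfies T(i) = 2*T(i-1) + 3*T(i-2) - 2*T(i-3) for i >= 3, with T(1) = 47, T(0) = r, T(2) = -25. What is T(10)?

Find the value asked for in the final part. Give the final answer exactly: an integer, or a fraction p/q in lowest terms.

Step 1: 27740 = 2^2 * 5 * 19 * 73; number of divisors = (2+1) * (1+1) * (1+1) * (1+1) = 24; answer 24
Step 2: A1 = 24; r = -14; T(3) = 2*(-25) + 3*(47) - 2*(-14) = 119; iterating: T(3)=119, T(4)=69, T(5)=545, T(6)=1059, T(7)=3615, T(8)=9317, T(9)=27361, T(10)=75443; answer 75443

75443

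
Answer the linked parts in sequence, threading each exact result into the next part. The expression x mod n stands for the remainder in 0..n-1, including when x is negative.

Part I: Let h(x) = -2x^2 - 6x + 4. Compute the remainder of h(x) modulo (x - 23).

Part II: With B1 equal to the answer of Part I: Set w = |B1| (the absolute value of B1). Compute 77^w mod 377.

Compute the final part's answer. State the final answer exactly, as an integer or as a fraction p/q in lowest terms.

Part I: remainder = value at the root: -2*(23)^2 - 6*(23)^1 + 4 = (-1058) + (-138) + (4) = -1192; answer -1192
Part II: B1 = -1192; w = 1192; squarings mod 377: 77^1=77, 77^2=274, 77^4=53, 77^8=170, 77^16=248, 77^32=53, 77^64=170, 77^128=248, 77^256=53, 77^512=170, 77^1024=248; 77^1192 = 77^8 * 77^32 * 77^128 * 77^1024 = 248 (mod 377); answer 248

248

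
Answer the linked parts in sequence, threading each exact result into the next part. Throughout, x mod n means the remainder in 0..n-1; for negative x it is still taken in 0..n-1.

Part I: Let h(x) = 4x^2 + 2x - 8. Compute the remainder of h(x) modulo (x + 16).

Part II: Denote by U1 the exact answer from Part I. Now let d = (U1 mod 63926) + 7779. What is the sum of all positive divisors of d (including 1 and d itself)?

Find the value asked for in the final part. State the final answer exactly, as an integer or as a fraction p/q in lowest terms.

Part I: remainder = value at the root: 4*(-16)^2 + 2*(-16)^1 - 8 = (1024) + (-32) + (-8) = 984; answer 984
Part II: U1 = 984; d = 8763; 8763 = 3 * 23 * 127; sigma = (1 + 3) * (1 + 23) * (1 + 127) = 4 * 24 * 128 = 12288; answer 12288

12288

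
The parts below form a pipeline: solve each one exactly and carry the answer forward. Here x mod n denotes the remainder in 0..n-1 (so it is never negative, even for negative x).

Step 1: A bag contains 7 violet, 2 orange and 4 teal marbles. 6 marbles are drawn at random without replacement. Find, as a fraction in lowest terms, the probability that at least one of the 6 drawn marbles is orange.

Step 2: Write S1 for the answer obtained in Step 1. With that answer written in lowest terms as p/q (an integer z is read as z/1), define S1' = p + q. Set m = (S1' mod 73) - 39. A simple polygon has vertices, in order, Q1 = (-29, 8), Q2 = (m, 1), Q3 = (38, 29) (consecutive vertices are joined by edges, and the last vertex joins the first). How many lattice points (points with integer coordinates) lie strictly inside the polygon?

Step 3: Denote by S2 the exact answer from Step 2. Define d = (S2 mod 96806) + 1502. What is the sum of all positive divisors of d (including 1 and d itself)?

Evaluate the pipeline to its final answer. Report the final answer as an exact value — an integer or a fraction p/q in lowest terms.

2100

Step 1: total draws C(13,6) = 1716; complement C(11,6) = 462; favorable 1716 - 462 = 1254; P = 19/26; answer 19/26
Step 2: S1 = 19/26; threaded value p + q = 45; m = 6; cross terms: (-29*1 - 6*8)=-77, (6*29 - 38*1)=136, (38*8 - -29*29)=1145; twice the area = |1204| = 1204; area = 602; boundary points = 7 + 4 + 1 = 12; strictly interior points = area - boundary/2 + 1 = 597; answer 597
Step 3: S2 = 597; d = 2099; 2099 is prime, so its only divisors are 1 and 2099; sigma = 1 + 2099 = 2100; answer 2100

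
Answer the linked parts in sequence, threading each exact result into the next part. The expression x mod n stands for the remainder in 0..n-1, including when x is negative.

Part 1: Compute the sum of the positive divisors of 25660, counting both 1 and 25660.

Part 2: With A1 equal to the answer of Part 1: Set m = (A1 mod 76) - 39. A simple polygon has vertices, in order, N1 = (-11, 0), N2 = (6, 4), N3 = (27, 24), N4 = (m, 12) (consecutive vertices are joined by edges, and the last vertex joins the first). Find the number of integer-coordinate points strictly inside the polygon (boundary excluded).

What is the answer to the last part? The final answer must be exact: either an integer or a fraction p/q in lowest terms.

161

Part 1: 25660 = 2^2 * 5 * 1283; sigma = (1 + 2 + 4) * (1 + 5) * (1 + 1283) = 7 * 6 * 1284 = 53928; answer 53928
Part 2: A1 = 53928; m = 5; cross terms: (-11*4 - 6*0)=-44, (6*24 - 27*4)=36, (27*12 - 5*24)=204, (5*0 - -11*12)=132; twice the area = |328| = 328; area = 164; boundary points = 1 + 1 + 2 + 4 = 8; strictly interior points = area - boundary/2 + 1 = 161; answer 161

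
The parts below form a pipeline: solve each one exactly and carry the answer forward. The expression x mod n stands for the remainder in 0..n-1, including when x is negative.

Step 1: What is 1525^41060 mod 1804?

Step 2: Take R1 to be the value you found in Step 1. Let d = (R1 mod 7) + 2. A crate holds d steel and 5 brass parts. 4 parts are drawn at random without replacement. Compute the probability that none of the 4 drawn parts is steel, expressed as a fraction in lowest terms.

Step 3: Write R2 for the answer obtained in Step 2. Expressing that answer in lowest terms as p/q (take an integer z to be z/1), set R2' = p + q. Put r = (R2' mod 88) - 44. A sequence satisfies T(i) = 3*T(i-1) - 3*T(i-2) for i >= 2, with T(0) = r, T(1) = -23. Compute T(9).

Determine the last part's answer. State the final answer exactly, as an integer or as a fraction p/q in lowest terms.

Step 1: squarings mod 1804: 1525^1=1525, 1525^2=269, 1525^4=201, 1525^8=713, 1525^16=1445, 1525^32=797, 1525^64=201, 1525^128=713, 1525^256=1445, 1525^512=797, 1525^1024=201, 1525^2048=713, 1525^4096=1445, 1525^8192=797, 1525^16384=201, 1525^32768=713; 1525^41060 = 1525^4 * 1525^32 * 1525^64 * 1525^8192 * 1525^32768 = 1 (mod 1804); answer 1
Step 2: R1 = 1; d = 3; total draws C(8,4) = 70; favorable C(5,4) = 5; P = 1/14; answer 1/14
Step 3: R2 = 1/14; threaded value p + q = 15; r = -29; T(2) = 3*(-23) - 3*(-29) = 18; iterating: T(2)=18, T(3)=123, T(4)=315, T(5)=576, T(6)=783, T(7)=621, T(8)=-486, T(9)=-3321; answer -3321

-3321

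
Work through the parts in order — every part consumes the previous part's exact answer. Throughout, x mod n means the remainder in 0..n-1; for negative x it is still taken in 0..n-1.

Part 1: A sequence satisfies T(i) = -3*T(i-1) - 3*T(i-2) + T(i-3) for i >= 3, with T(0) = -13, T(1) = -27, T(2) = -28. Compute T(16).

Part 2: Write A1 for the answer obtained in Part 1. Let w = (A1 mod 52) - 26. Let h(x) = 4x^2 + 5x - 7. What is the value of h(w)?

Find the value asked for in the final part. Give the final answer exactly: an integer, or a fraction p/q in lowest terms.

1234

Part 1: T(3) = -3*(-28) - 3*(-27) + 1*(-13) = 152; iterating: T(3)=152, T(4)=-399, T(5)=713, T(6)=-790, T(7)=-168, T(8)=3587, T(9)=-11047, T(10)=22212, T(11)=-29908, T(12)=12041, T(13)=75813, T(14)=-293470, T(15)=665012, T(16)=-1038813; answer -1038813
Part 2: A1 = -1038813; w = 17; 4*(17)^2 + 5*(17)^1 - 7 = (1156) + (85) + (-7) = 1234; answer 1234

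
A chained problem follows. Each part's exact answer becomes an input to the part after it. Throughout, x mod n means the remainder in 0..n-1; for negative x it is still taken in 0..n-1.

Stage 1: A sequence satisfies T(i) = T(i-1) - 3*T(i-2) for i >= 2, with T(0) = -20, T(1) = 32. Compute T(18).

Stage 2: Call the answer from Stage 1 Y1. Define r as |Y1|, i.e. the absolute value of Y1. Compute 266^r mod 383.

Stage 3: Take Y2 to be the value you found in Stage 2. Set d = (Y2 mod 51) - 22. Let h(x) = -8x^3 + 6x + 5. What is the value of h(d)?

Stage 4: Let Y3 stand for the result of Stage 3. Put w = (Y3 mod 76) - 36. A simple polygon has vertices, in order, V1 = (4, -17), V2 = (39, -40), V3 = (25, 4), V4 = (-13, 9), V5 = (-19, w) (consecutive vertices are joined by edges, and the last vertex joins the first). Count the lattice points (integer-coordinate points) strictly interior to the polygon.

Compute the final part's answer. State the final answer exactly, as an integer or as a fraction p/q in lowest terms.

Stage 1: T(2) = 1*(32) - 3*(-20) = 92; iterating: T(2)=92, T(3)=-4, T(4)=-280, T(5)=-268, T(6)=572, T(7)=1376, T(8)=-340, T(9)=-4468, T(10)=-3448, T(11)=9956, T(12)=20300, T(13)=-9568, T(14)=-70468, T(15)=-41764, T(16)=169640, T(17)=294932, T(18)=-213988; answer -213988
Stage 2: Y1 = -213988; r = 213988; squarings mod 383: 266^1=266, 266^2=284, 266^4=226, 266^8=137, 266^16=2, 266^32=4, 266^64=16, 266^128=256, 266^256=43, 266^512=317, 266^1024=143, 266^2048=150, 266^4096=286, 266^8192=217, 266^16384=363, 266^32768=17, 266^65536=289, 266^131072=27; 266^213988 = 266^4 * 266^32 * 266^64 * 266^128 * 266^256 * 266^512 * 266^16384 * 266^65536 * 266^131072 = 169 (mod 383); answer 169
Stage 3: Y2 = 169; d = -6; -8*(-6)^3 + 6*(-6)^1 + 5 = (1728) + (-36) + (5) = 1697; answer 1697
Stage 4: Y3 = 1697; w = -11; cross terms: (4*-40 - 39*-17)=503, (39*4 - 25*-40)=1156, (25*9 - -13*4)=277, (-13*-11 - -19*9)=314, (-19*-17 - 4*-11)=367; twice the area = |2617| = 2617; area = 2617/2; boundary points = 1 + 2 + 1 + 2 + 1 = 7; strictly interior points = area - boundary/2 + 1 = 1306; answer 1306

1306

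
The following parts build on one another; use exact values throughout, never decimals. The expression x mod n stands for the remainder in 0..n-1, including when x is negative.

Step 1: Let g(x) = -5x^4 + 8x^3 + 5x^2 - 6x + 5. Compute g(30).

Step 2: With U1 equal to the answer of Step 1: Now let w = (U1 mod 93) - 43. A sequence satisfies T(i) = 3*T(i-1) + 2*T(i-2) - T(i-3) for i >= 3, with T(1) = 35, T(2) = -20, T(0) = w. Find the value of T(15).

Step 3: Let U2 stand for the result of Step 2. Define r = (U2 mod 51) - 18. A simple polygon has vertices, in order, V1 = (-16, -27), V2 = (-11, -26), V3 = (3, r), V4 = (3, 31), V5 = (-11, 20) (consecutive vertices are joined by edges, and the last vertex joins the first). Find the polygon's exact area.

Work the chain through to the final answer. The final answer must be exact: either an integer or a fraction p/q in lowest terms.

458

Step 1: -5*(30)^4 + 8*(30)^3 + 5*(30)^2 - 6*(30)^1 + 5 = (-4050000) + (216000) + (4500) + (-180) + (5) = -3829675; answer -3829675
Step 2: U1 = -3829675; w = 22; T(3) = 3*(-20) + 2*(35) - 1*(22) = -12; iterating: T(3)=-12, T(4)=-111, T(5)=-337, T(6)=-1221, T(7)=-4226, T(8)=-14783, T(9)=-51580, T(10)=-180080, T(11)=-628617, T(12)=-2194431, T(13)=-7660447, T(14)=-26741586, T(15)=-93351221; answer -93351221
Step 3: U2 = -93351221; r = 28; cross terms: (-16*-26 - -11*-27)=119, (-11*28 - 3*-26)=-230, (3*31 - 3*28)=9, (3*20 - -11*31)=401, (-11*-27 - -16*20)=617; twice the area = |916| = 916; area = 458; answer 458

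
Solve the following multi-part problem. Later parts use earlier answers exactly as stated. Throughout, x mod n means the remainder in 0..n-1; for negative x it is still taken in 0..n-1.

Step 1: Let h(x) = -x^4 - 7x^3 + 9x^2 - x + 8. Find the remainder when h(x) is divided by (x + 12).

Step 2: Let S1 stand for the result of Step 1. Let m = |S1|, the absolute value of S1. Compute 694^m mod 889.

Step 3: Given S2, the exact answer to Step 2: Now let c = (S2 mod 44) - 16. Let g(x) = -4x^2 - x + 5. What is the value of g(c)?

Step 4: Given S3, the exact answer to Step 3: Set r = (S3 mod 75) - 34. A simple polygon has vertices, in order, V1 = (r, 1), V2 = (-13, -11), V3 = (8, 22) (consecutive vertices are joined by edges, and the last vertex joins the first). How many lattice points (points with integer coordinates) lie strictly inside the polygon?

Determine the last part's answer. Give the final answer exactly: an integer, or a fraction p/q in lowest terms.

387

Step 1: remainder = value at the root: -1*(-12)^4 - 7*(-12)^3 + 9*(-12)^2 - 1*(-12)^1 + 8 = (-20736) + (12096) + (1296) + (12) + (8) = -7324; answer -7324
Step 2: S1 = -7324; m = 7324; squarings mod 889: 694^1=694, 694^2=687, 694^4=799, 694^8=99, 694^16=22, 694^32=484, 694^64=449, 694^128=687, 694^256=799, 694^512=99, 694^1024=22, 694^2048=484, 694^4096=449; 694^7324 = 694^4 * 694^8 * 694^16 * 694^128 * 694^1024 * 694^2048 * 694^4096 = 22 (mod 889); answer 22
Step 3: S2 = 22; c = 6; -4*(6)^2 - 1*(6)^1 + 5 = (-144) + (-6) + (5) = -145; answer -145
Step 4: S3 = -145; r = -29; cross terms: (-29*-11 - -13*1)=332, (-13*22 - 8*-11)=-198, (8*1 - -29*22)=646; twice the area = |780| = 780; area = 390; boundary points = 4 + 3 + 1 = 8; strictly interior points = area - boundary/2 + 1 = 387; answer 387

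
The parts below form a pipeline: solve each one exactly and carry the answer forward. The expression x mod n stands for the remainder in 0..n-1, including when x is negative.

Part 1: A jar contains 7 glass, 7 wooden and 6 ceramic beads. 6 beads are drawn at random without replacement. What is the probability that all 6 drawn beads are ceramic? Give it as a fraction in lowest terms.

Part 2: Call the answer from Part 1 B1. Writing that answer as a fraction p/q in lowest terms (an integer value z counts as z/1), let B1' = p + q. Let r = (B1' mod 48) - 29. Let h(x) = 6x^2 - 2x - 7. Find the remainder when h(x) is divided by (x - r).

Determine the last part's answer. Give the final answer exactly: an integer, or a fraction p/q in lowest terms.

97

Part 1: total draws C(20,6) = 38760; favorable C(6,6) = 1; P = 1/38760; answer 1/38760
Part 2: B1 = 1/38760; threaded value p + q = 38761; r = -4; remainder = value at the root: 6*(-4)^2 - 2*(-4)^1 - 7 = (96) + (8) + (-7) = 97; answer 97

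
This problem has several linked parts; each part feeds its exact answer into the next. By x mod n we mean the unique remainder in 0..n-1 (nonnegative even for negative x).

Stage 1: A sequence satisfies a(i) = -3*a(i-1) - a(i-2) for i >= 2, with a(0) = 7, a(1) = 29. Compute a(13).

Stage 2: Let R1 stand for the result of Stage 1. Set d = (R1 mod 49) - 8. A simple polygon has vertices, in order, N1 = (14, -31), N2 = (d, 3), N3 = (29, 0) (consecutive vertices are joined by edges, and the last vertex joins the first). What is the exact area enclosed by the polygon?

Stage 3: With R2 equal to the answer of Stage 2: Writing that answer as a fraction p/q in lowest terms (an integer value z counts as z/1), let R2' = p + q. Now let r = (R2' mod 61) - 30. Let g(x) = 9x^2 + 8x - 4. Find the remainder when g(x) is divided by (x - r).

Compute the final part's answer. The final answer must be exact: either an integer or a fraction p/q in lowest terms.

Stage 1: a(2) = -3*(29) - 1*(7) = -94; iterating: a(2)=-94, a(3)=253, a(4)=-665, a(5)=1742, a(6)=-4561, a(7)=11941, a(8)=-31262, a(9)=81845, a(10)=-214273, a(11)=560974, a(12)=-1468649, a(13)=3844973; answer 3844973
Stage 2: R1 = 3844973; d = 33; cross terms: (14*3 - 33*-31)=1065, (33*0 - 29*3)=-87, (29*-31 - 14*0)=-899; twice the area = |79| = 79; area = 79/2; answer 79/2
Stage 3: R2 = 79/2; threaded value p + q = 81; r = -10; remainder = value at the root: 9*(-10)^2 + 8*(-10)^1 - 4 = (900) + (-80) + (-4) = 816; answer 816

816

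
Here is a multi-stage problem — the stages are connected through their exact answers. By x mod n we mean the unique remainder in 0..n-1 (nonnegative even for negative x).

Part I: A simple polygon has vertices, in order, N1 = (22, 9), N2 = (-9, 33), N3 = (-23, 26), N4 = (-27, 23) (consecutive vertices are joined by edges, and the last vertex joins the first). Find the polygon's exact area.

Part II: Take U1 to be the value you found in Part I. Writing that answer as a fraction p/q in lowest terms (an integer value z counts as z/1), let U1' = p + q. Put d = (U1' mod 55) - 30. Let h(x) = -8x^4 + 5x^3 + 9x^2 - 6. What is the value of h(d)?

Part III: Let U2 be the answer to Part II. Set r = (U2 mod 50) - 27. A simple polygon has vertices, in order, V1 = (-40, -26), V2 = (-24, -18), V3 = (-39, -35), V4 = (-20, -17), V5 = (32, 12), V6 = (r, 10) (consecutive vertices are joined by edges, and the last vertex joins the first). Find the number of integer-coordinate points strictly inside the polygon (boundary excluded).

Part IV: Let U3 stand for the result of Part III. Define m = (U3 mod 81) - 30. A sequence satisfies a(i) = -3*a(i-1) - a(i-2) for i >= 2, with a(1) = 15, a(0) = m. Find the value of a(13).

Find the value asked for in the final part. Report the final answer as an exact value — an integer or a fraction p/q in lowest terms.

Part I: cross terms: (22*33 - -9*9)=807, (-9*26 - -23*33)=525, (-23*23 - -27*26)=173, (-27*9 - 22*23)=-749; twice the area = |756| = 756; area = 378; answer 378
Part II: U1 = 378; threaded value p + q = 379; d = 19; -8*(19)^4 + 5*(19)^3 + 9*(19)^2 - 6 = (-1042568) + (34295) + (3249) + (-6) = -1005030; answer -1005030
Part III: U2 = -1005030; r = -7; cross terms: (-40*-18 - -24*-26)=96, (-24*-35 - -39*-18)=138, (-39*-17 - -20*-35)=-37, (-20*12 - 32*-17)=304, (32*10 - -7*12)=404, (-7*-26 - -40*10)=582; twice the area = |1487| = 1487; area = 1487/2; boundary points = 8 + 1 + 1 + 1 + 1 + 3 = 15; strictly interior points = area - boundary/2 + 1 = 737; answer 737
Part IV: U3 = 737; m = -22; a(2) = -3*(15) - 1*(-22) = -23; iterating: a(2)=-23, a(3)=54, a(4)=-139, a(5)=363, a(6)=-950, a(7)=2487, a(8)=-6511, a(9)=17046, a(10)=-44627, a(11)=116835, a(12)=-305878, a(13)=800799; answer 800799

800799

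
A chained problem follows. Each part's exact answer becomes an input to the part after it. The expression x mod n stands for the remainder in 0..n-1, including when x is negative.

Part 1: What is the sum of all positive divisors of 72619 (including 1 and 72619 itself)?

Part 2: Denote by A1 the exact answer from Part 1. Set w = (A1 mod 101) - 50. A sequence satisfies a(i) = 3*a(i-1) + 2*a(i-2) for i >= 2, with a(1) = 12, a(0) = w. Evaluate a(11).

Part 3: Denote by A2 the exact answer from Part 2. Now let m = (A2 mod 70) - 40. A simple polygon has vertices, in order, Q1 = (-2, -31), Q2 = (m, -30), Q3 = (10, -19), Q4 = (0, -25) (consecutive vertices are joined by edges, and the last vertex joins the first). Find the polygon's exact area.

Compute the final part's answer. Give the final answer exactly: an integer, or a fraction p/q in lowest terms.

54

Part 1: 72619 = 101 * 719; sigma = (1 + 101) * (1 + 719) = 102 * 720 = 73440; answer 73440
Part 2: A1 = 73440; w = -37; a(2) = 3*(12) + 2*(-37) = -38; iterating: a(2)=-38, a(3)=-90, a(4)=-346, a(5)=-1218, a(6)=-4346, a(7)=-15474, a(8)=-55114, a(9)=-196290, a(10)=-699098, a(11)=-2489874; answer -2489874
Part 3: A2 = -2489874; m = -14; cross terms: (-2*-30 - -14*-31)=-374, (-14*-19 - 10*-30)=566, (10*-25 - 0*-19)=-250, (0*-31 - -2*-25)=-50; twice the area = |-108| = 108; area = 54; answer 54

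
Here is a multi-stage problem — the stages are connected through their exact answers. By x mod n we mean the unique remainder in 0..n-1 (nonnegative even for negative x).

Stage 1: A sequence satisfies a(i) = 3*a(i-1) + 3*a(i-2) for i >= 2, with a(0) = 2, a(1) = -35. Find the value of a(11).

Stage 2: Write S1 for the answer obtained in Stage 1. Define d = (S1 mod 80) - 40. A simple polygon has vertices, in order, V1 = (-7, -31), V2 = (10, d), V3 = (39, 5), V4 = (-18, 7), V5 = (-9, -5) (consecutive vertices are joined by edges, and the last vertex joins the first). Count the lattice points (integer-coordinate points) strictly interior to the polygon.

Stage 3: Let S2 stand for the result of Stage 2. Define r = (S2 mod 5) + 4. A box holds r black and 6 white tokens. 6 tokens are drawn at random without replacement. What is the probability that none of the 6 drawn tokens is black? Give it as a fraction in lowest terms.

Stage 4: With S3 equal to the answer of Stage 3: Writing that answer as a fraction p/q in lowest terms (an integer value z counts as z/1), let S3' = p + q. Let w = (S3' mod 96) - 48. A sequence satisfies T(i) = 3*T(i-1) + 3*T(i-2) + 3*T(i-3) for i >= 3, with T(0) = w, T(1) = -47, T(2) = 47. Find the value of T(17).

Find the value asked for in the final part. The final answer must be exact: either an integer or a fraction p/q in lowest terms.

Stage 1: a(2) = 3*(-35) + 3*(2) = -99; iterating: a(2)=-99, a(3)=-402, a(4)=-1503, a(5)=-5715, a(6)=-21654, a(7)=-82107, a(8)=-311283, a(9)=-1180170, a(10)=-4474359, a(11)=-16963587; answer -16963587
Stage 2: S1 = -16963587; d = -27; cross terms: (-7*-27 - 10*-31)=499, (10*5 - 39*-27)=1103, (39*7 - -18*5)=363, (-18*-5 - -9*7)=153, (-9*-31 - -7*-5)=244; twice the area = |2362| = 2362; area = 1181; boundary points = 1 + 1 + 1 + 3 + 2 = 8; strictly interior points = area - boundary/2 + 1 = 1178; answer 1178
Stage 3: S2 = 1178; r = 7; total draws C(13,6) = 1716; favorable C(6,6) = 1; P = 1/1716; answer 1/1716
Stage 4: S3 = 1/1716; threaded value p + q = 1717; w = 37; T(3) = 3*(47) + 3*(-47) + 3*(37) = 111; iterating: T(3)=111, T(4)=333, T(5)=1473, T(6)=5751, T(7)=22671, T(8)=89685, T(9)=354321, T(10)=1400031, T(11)=5532111, T(12)=21859389, T(13)=86374593, T(14)=341298279, T(15)=1348596783, T(16)=5328808965, T(17)=21056112081; answer 21056112081

21056112081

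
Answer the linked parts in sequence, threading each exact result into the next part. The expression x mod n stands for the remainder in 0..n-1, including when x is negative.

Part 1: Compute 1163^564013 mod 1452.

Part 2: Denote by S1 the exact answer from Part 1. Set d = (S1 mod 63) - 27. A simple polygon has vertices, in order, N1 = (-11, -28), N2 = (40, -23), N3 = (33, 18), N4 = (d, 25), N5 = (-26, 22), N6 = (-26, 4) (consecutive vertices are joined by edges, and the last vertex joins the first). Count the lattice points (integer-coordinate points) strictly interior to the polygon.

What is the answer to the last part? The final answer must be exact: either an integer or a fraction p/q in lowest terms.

Part 1: squarings mod 1452: 1163^1=1163, 1163^2=757, 1163^4=961, 1163^8=49, 1163^16=949, 1163^32=361, 1163^64=1093, 1163^128=1105, 1163^256=1345, 1163^512=1285, 1163^1024=301, 1163^2048=577, 1163^4096=421, 1163^8192=97, 1163^16384=697, 1163^32768=841, 1163^65536=157, 1163^131072=1417, 1163^262144=1225, 1163^524288=709; 1163^564013 = 1163^1 * 1163^4 * 1163^8 * 1163^32 * 1163^256 * 1163^512 * 1163^2048 * 1163^4096 * 1163^32768 * 1163^524288 = 611 (mod 1452); answer 611
Part 2: S1 = 611; d = 17; cross terms: (-11*-23 - 40*-28)=1373, (40*18 - 33*-23)=1479, (33*25 - 17*18)=519, (17*22 - -26*25)=1024, (-26*4 - -26*22)=468, (-26*-28 - -11*4)=772; twice the area = |5635| = 5635; area = 5635/2; boundary points = 1 + 1 + 1 + 1 + 18 + 1 = 23; strictly interior points = area - boundary/2 + 1 = 2807; answer 2807

2807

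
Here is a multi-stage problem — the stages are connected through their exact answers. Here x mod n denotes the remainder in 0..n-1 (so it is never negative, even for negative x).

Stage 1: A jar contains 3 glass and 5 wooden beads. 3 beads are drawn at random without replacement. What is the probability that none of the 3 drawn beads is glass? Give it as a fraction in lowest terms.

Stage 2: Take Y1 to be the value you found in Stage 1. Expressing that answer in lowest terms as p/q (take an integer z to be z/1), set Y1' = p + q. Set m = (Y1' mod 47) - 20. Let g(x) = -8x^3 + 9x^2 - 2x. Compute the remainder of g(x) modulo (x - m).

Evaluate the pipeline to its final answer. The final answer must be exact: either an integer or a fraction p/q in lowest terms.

Stage 1: total draws C(8,3) = 56; favorable C(5,3) = 10; P = 5/28; answer 5/28
Stage 2: Y1 = 5/28; threaded value p + q = 33; m = 13; remainder = value at the root: -8*(13)^3 + 9*(13)^2 - 2*(13)^1 = (-17576) + (1521) + (-26) = -16081; answer -16081

-16081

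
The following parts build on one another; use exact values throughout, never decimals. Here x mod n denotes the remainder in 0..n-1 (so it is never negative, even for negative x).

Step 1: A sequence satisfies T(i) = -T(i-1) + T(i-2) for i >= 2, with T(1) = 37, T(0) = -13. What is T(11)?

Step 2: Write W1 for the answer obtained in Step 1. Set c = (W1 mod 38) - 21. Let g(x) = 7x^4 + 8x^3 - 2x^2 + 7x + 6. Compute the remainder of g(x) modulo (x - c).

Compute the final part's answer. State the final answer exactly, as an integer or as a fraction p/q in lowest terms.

318

Step 1: T(2) = -1*(37) + 1*(-13) = -50; iterating: T(2)=-50, T(3)=87, T(4)=-137, T(5)=224, T(6)=-361, T(7)=585, T(8)=-946, T(9)=1531, T(10)=-2477, T(11)=4008; answer 4008
Step 2: W1 = 4008; c = -3; remainder = value at the root: 7*(-3)^4 + 8*(-3)^3 - 2*(-3)^2 + 7*(-3)^1 + 6 = (567) + (-216) + (-18) + (-21) + (6) = 318; answer 318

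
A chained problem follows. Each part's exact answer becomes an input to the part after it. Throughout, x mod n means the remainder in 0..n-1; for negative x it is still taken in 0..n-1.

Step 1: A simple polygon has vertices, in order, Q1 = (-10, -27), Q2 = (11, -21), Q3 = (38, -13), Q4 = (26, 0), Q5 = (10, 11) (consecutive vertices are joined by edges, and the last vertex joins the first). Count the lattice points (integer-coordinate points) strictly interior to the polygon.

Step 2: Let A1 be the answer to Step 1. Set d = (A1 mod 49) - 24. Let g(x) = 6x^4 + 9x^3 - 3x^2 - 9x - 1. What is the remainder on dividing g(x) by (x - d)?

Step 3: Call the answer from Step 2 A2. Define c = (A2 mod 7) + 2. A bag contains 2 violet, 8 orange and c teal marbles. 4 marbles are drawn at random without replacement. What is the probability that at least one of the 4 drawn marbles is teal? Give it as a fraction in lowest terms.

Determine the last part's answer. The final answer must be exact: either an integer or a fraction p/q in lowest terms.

23/26

Step 1: cross terms: (-10*-21 - 11*-27)=507, (11*-13 - 38*-21)=655, (38*0 - 26*-13)=338, (26*11 - 10*0)=286, (10*-27 - -10*11)=-160; twice the area = |1626| = 1626; area = 813; boundary points = 3 + 1 + 1 + 1 + 2 = 8; strictly interior points = area - boundary/2 + 1 = 810; answer 810
Step 2: A1 = 810; d = 2; remainder = value at the root: 6*(2)^4 + 9*(2)^3 - 3*(2)^2 - 9*(2)^1 - 1 = (96) + (72) + (-12) + (-18) + (-1) = 137; answer 137
Step 3: A2 = 137; c = 6; total draws C(16,4) = 1820; complement C(10,4) = 210; favorable 1820 - 210 = 1610; P = 23/26; answer 23/26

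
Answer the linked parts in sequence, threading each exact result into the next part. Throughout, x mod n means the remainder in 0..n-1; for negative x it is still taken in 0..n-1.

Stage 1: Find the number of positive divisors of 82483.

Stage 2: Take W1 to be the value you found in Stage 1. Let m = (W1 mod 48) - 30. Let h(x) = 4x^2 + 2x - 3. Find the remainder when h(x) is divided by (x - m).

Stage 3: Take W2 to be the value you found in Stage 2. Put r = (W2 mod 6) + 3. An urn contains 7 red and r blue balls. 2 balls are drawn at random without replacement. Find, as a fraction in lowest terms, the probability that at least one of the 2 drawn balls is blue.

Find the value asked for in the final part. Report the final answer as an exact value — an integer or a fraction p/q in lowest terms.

Stage 1: 82483 is prime, so its only divisors are 1 and 82483; count = 2; answer 2
Stage 2: W1 = 2; m = -28; remainder = value at the root: 4*(-28)^2 + 2*(-28)^1 - 3 = (3136) + (-56) + (-3) = 3077; answer 3077
Stage 3: W2 = 3077; r = 8; total draws C(15,2) = 105; complement C(7,2) = 21; favorable 105 - 21 = 84; P = 4/5; answer 4/5

4/5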